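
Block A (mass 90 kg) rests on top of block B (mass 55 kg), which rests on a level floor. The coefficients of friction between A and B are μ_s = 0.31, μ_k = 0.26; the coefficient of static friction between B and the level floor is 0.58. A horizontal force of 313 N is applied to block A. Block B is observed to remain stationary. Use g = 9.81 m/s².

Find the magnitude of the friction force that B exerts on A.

Between the blocks, N₁ = m_A g = 882.9 N.
Maximum static friction on A from B: μ_s N₁ = 0.31×882.9 = 273.7 N.
Since P = 313 N > 273.7 N, A slides on B; the A–B friction is kinetic: f₁ = μ_k N₁ = 0.26×882.9 = 230 N.
By Newton's third law B feels 230 N forward from A. With B stationary, the floor's static friction on B balances it: f₂ = 230 N (well within μ_s(m_A+m_B)g = 825 N).

f ≈ 230 N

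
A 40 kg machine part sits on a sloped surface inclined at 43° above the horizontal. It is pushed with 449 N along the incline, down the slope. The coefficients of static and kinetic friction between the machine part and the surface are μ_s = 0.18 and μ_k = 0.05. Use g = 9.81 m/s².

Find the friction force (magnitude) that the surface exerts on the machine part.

f ≈ 14.3 N (up the incline)

Normal force: N = m g cos θ = 40 × 9.81 × cos 43° = 287 N.
The friction needed for equilibrium is m g sin θ + P = 267.6 + 449 = 716.6 N, measured positive up-slope.
The static-friction ceiling is μ_s N = 0.18 × 287 = 51.66 N.
|716.6| exceeds 51.66 N, so the machine part slips down-slope; friction is kinetic, f = μ_k N = 0.05×287 = 14.3 N.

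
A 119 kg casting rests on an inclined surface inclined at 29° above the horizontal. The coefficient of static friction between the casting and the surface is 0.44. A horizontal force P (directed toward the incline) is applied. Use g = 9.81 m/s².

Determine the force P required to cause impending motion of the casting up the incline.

At impending motion up the slope, friction acts down-slope at its limit: f = μ_s N.
Perpendicular to the incline: N = m g cos θ + P sin θ.
Along the incline: P cos θ = m g sin θ + μ_s N = m g sin θ + μ_s (m g cos θ + P sin θ).
Solving, P (cos θ − μ_s sin θ) = m g (sin θ + μ_s cos θ), so P = 119×9.81×(sin 29° + 0.44 cos 29°)/(cos 29° − 0.44 sin 29°) = 1170×0.8696/0.6613 = 1540 N.

P ≈ 1540 N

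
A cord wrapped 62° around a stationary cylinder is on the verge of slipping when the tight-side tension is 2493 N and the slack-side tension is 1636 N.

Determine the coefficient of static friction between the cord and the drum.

μ ≈ 0.389

T₂/T₁ = e^{μβ} → μ = ln(T₂/T₁)/β.
β = 62° = 1.082 rad.
μ = ln(2493/1636)/1.082 = ln(1.524)/1.082 = 0.389.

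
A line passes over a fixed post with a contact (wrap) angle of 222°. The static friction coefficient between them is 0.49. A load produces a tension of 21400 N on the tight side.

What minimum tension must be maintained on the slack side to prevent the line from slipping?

Capstan equation at impending slip: T_tight/T_slack = e^{μβ}.
β = 222° = 3.875 rad; e^{μβ} = e^{0.49×3.875} = 6.676.
T_slack = T_tight / e^{μβ} = 21400 / 6.676 = 3210 N.

T_min ≈ 3210 N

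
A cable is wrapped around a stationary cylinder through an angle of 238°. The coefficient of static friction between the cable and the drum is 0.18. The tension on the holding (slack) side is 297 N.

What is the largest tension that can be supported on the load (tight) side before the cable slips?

T_max ≈ 627 N

At impending slip the capstan equation gives T₂/T₁ = e^{μβ} with β in radians.
β = 238° × π/180 = 4.154 rad.
e^{μβ} = e^{0.18×4.154} = 2.112.
T₂ = T₁ · e^{μβ} = 297 × 2.112 = 627 N.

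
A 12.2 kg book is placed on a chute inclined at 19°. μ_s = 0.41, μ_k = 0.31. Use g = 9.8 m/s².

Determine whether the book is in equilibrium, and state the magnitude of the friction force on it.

f ≈ 38.9 N

N = m g cos θ = 113 N.
Down-slope weight component: m g sin θ = 38.9 N.
μ_s N = 46.3 N.
38.9 ≤ 46.3 N, so it stays put; friction = 38.9 N.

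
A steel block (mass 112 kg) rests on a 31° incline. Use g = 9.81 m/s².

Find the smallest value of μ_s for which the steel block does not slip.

μ_s,min ≈ 0.601

At the slip threshold m g sin θ = μ_s m g cos θ, so μ_s,min = tan θ.
μ_s,min = tan 31° = 0.601.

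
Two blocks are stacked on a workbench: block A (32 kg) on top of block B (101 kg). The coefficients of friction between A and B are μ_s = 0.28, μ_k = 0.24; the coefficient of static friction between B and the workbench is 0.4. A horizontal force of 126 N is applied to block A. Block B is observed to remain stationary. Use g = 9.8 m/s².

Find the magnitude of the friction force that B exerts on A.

Between the blocks, N₁ = m_A g = 313.6 N.
So the A–B interface can sustain at most μ_s N₁ = 87.81 N of static friction.
Since P = 126 N > 87.81 N, A slides on B; the A–B friction is kinetic: f₁ = μ_k N₁ = 0.24×313.6 = 75.3 N.
B experiences an equal 75.3 N forward from A (third law). B is in equilibrium, so the floor supplies f₂ = 75.3 N of static friction (limit μ_s(m_A+m_B)g = 521.4 N, not exceeded).

f ≈ 75.3 N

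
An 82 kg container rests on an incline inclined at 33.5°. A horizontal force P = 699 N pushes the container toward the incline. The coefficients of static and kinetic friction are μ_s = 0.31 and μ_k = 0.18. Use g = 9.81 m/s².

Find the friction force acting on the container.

The horizontal push has a component P sin θ into the surface, so N = m g cos θ + P sin θ = 670.8 + 385.8 = 1057 N.
Parallel to the incline: P cos θ − m g sin θ = 582.9 − 444 = 138.9 N; the friction needed to balance this is 138.9 N acting down the slope.
The limit of static friction is μ_s N = 327.5 N.
|f_req| = 138.9 ≤ 327.5 N → the container is in equilibrium; friction equals the required value.

f ≈ 139 N (down the incline)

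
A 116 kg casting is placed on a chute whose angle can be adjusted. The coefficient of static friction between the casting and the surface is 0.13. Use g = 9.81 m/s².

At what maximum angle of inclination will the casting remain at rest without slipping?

At the slip threshold, m g sin θ = μ_s · m g cos θ, so tan θ = μ_s.
θ_max = arctan(0.13) = 7.41°.

θ_max ≈ 7.41°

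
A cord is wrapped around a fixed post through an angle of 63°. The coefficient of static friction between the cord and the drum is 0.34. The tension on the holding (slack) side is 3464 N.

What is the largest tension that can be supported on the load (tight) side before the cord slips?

T_max ≈ 5030 N

At impending slip the capstan equation gives T₂/T₁ = e^{μβ} with β in radians.
β = 63° × π/180 = 1.1 rad.
e^{μβ} = e^{0.34×1.1} = 1.453.
T₂ = T₁ · e^{μβ} = 3464 × 1.453 = 5030 N.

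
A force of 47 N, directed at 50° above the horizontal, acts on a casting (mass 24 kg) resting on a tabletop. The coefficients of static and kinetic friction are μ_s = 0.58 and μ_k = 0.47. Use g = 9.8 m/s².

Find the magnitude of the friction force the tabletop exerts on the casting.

The vertical component of P reduces the normal force: N = m g − P sin α = 235.2 − 36 = 199.2 N.
Horizontally, friction must balance P cos α = 30.21 N.
The static-friction limit is μ_s N = 115.5 N.
30.21 ≤ 115.5 N → static; friction equals the required 30.2 N.

f ≈ 30.2 N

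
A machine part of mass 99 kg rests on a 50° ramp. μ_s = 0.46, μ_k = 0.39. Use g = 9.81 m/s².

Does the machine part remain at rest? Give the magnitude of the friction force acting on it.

N = m g cos θ = 624 N.
Down-slope weight component: m g sin θ = 744 N.
μ_s N = 287 N.
744 > 287 N, so it slides; kinetic friction f = μ_k N = 0.39×624 = 243 N.

f ≈ 243 N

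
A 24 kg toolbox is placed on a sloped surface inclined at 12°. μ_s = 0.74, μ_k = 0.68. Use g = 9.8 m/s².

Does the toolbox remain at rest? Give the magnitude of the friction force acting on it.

N = m g cos θ = 230 N.
Down-slope weight component: m g sin θ = 48.9 N.
μ_s N = 170 N.
48.9 ≤ 170 N, so it stays put; friction = 48.9 N.

f ≈ 48.9 N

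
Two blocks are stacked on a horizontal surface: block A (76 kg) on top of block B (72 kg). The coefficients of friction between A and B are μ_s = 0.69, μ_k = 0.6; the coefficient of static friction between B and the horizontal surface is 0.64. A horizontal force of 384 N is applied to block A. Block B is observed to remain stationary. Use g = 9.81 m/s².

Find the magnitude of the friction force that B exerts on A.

f ≈ 384 N

Between the blocks, N₁ = m_A g = 745.6 N.
So the A–B interface can sustain at most μ_s N₁ = 514.4 N of static friction.
Since P = 384 N ≤ 514.4 N, A does not slip on B; friction on A equals P = 384 N.
B experiences an equal 384 N forward from A (third law). B is in equilibrium, so the floor supplies f₂ = 384 N of static friction (limit μ_s(m_A+m_B)g = 929.2 N, not exceeded).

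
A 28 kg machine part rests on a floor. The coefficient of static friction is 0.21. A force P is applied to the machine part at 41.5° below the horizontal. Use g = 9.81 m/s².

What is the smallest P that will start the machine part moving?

N = m g + P sin α (the push presses the machine part into the floor).
At impending slip, P cos α = μ_s N = μ_s (m g + P sin α).
Solving: P (cos α − μ_s sin α) = μ_s m g → P = 0.21×275/(cos 41.5° − 0.21 sin 41.5°) = 57.7/0.6098 = 94.6 N.

P ≈ 94.6 N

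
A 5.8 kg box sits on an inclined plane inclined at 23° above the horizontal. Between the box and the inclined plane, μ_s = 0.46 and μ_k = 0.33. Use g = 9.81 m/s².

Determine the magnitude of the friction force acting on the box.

Normal force: N = m g cos θ = 5.8 × 9.81 × cos 23° = 52.37 N.
For equilibrium along the incline, friction must balance the weight component: f = m g sin θ = 22.23 N up the slope.
Static friction can supply at most μ_s N = 24.09 N.
Since |22.23| ≤ 24.09 N, static friction is sufficient; f equals the required value, not μ_s N.

f ≈ 22.2 N (up the incline)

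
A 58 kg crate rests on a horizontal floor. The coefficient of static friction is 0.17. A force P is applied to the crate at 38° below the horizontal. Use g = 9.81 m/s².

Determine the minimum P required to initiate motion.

N = m g + P sin α (the push presses the crate into the horizontal floor).
At impending slip, P cos α = μ_s N = μ_s (m g + P sin α).
Solving: P (cos α − μ_s sin α) = μ_s m g → P = 0.17×569/(cos 38° − 0.17 sin 38°) = 96.7/0.6833 = 142 N.

P ≈ 142 N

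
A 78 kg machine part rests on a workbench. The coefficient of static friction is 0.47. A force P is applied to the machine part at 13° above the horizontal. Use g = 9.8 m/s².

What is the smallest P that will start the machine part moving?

P ≈ 333 N

N = m g − P sin α (the pull lifts the machine part).
At impending slip, P cos α = μ_s N = μ_s (m g − P sin α).
Solving: P (cos α + μ_s sin α) = μ_s m g → P = 0.47×764/(cos 13° + 0.47 sin 13°) = 359/1.08 = 333 N.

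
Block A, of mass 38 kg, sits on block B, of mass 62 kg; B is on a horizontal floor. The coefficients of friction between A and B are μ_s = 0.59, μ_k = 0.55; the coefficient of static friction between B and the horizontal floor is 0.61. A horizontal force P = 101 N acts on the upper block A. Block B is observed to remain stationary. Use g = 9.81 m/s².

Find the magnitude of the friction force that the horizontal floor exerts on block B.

f ≈ 101 N

Normal force at the A–B interface: N₁ = m_A g = 372.8 N.
So the A–B interface can sustain at most μ_s N₁ = 219.9 N of static friction.
P = 101 N is within that limit, so A and B move together (both at rest); the A–B friction is simply f₁ = P = 101 N.
B experiences an equal 101 N forward from A (third law). B is in equilibrium, so the floor supplies f₂ = 101 N of static friction (limit μ_s(m_A+m_B)g = 598.4 N, not exceeded).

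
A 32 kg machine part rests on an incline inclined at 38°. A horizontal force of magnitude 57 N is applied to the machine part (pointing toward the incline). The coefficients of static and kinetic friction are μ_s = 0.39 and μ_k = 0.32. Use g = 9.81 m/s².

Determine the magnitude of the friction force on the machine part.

The horizontal push has a component P sin θ into the surface, so N = m g cos θ + P sin θ = 247.4 + 35.09 = 282.5 N.
Parallel to the incline: P cos θ − m g sin θ = 44.92 − 193.3 = -148.4 N; the friction needed to balance this is 148.4 N acting up the slope.
The limit of static friction is μ_s N = 110.2 N.
The required 148.4 N exceeds the static limit, so the machine part slides down-slope and f = μ_k N = 0.32×282.5 = 90.4 N.

f ≈ 90.4 N (up the incline)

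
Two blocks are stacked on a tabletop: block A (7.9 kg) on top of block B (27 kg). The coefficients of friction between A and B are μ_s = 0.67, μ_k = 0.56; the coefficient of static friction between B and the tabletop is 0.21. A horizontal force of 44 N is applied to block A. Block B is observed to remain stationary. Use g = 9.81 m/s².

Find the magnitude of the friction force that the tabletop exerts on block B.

f ≈ 44 N

Normal force at the A–B interface: N₁ = m_A g = 77.5 N.
Maximum static friction on A from B: μ_s N₁ = 0.67×77.5 = 51.92 N.
Since P = 44 N ≤ 51.92 N, A does not slip on B; friction on A equals P = 44 N.
B experiences an equal 44 N forward from A (third law). B is in equilibrium, so the floor supplies f₂ = 44 N of static friction (limit μ_s(m_A+m_B)g = 71.9 N, not exceeded).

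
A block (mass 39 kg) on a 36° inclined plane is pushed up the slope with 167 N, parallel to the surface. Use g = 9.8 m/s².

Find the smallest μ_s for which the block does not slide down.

N = m g cos θ = 309.2 N.
Friction must make up the shortfall along the incline: f = m g sin θ − P = 224.7 − 167 = 57.65 N.
At the threshold f = μ_s N, so μ_s,min = 57.65/309.2 = 0.186.

μ_s,min ≈ 0.186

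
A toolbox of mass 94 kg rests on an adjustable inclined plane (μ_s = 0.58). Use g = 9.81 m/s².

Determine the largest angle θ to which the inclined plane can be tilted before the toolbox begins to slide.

At the slip threshold, m g sin θ = μ_s · m g cos θ, so tan θ = μ_s.
θ_max = arctan(0.58) = 30.1°.

θ_max ≈ 30.1°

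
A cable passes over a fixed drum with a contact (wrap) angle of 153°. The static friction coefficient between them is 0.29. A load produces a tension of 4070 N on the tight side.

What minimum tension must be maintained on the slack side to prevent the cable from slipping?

Capstan equation at impending slip: T_tight/T_slack = e^{μβ}.
β = 153° = 2.67 rad; e^{μβ} = e^{0.29×2.67} = 2.169.
T_slack = T_tight / e^{μβ} = 4070 / 2.169 = 1880 N.

T_min ≈ 1880 N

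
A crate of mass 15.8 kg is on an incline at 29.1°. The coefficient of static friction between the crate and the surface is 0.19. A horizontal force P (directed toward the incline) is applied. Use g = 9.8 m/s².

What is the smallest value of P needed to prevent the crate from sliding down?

P_min ≈ 51.3 N

The crate tends to slide down (tan θ > μ_s), so at the point of impending slip friction acts up-slope at its limit: f = μ_s N.
Perpendicular to the incline: N = m g cos θ + P sin θ.
Along the incline: P cos θ + μ_s N = m g sin θ, i.e. P cos θ + μ_s (m g cos θ + P sin θ) = m g sin θ.
Solving, P (cos θ + μ_s sin θ) = m g (sin θ − μ_s cos θ), so P = 155×0.3203/0.9662 = 51.3 N.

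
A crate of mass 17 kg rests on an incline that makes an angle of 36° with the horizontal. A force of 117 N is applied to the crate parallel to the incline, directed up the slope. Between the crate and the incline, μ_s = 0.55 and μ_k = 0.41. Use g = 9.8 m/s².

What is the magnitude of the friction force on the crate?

f ≈ 19.1 N (down the incline)

Perpendicular to the surface, N = m g cos θ = 17·9.8·cos 36° = 134.8 N.
Parallel to the incline, ΣF = 0 gives f = m g sin θ − P = 97.93 − 117 = -19.07 N (up-slope positive).
The static-friction ceiling is μ_s N = 0.55 × 134.8 = 74.13 N.
Since |-19.07| ≤ 74.13 N, static friction is sufficient; f equals the required value, not μ_s N.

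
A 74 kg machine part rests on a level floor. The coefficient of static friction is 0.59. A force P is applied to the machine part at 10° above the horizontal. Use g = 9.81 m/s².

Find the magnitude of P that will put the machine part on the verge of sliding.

P ≈ 394 N

N = m g − P sin α (the pull lifts the machine part).
At impending slip, P cos α = μ_s N = μ_s (m g − P sin α).
Solving: P (cos α + μ_s sin α) = μ_s m g → P = 0.59×726/(cos 10° + 0.59 sin 10°) = 428/1.087 = 394 N.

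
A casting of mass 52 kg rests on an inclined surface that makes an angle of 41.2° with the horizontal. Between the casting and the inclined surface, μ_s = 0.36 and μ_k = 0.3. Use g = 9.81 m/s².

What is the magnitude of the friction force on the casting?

f ≈ 115 N (up the incline)

Normal force: N = m g cos θ = 52 × 9.81 × cos 41.2° = 383.8 N.
For equilibrium along the incline, friction must balance the weight component: f = m g sin θ = 336 N up the slope.
Static friction can supply at most μ_s N = 138.2 N.
|336| exceeds 138.2 N, so the casting slips down-slope; friction is kinetic, f = μ_k N = 0.3×383.8 = 115 N.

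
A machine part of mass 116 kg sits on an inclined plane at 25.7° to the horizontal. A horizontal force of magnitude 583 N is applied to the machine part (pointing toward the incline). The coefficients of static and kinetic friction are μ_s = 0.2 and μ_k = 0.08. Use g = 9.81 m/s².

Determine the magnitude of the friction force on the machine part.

The horizontal push has a component P sin θ into the surface, so N = m g cos θ + P sin θ = 1025 + 252.8 = 1278 N.
Along the incline, the net driving force (taking up-slope positive) is P cos θ − m g sin θ = 525.3 − 493.5 = 31.84 N, so equilibrium requires friction f = -31.84 N (down-slope).
Maximum static friction: μ_s N = 0.2 × 1278 = 255.6 N.
Since 31.84 N is within the 255.6 N limit, the machine part stays put and friction is exactly 31.8 N.

f ≈ 31.8 N (down the incline)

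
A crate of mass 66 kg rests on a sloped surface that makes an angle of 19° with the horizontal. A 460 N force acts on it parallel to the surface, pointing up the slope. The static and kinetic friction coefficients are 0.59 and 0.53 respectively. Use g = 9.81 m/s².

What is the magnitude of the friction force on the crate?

Normal force: N = m g cos θ = 66 × 9.81 × cos 19° = 612.2 N.
Parallel to the incline, ΣF = 0 gives f = m g sin θ − P = 210.8 − 460 = -249.2 N (up-slope positive).
Static friction can supply at most μ_s N = 361.2 N.
Since |-249.2| ≤ 361.2 N, no slip — friction simply equals what equilibrium demands.

f ≈ 249 N (down the incline)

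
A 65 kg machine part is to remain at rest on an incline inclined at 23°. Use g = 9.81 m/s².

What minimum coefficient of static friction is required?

μ_s,min ≈ 0.424

At the slip threshold m g sin θ = μ_s m g cos θ, so μ_s,min = tan θ.
μ_s,min = tan 23° = 0.424.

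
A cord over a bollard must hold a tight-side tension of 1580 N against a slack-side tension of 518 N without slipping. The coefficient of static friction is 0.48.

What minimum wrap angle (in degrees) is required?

β_min ≈ 133°

T₂/T₁ = e^{μβ} → β = ln(T₂/T₁)/μ.
β = ln(1580/518)/0.48 = 1.115/0.48 = 2.323 rad.
In degrees: β = 2.323 × 180/π = 133°.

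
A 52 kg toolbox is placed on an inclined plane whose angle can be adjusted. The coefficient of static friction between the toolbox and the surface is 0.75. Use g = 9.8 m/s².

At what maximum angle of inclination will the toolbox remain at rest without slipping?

θ_max ≈ 36.9°

At the slip threshold, m g sin θ = μ_s · m g cos θ, so tan θ = μ_s.
θ_max = arctan(0.75) = 36.9°.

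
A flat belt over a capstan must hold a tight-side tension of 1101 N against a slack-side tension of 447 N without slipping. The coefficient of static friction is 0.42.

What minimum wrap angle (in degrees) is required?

T₂/T₁ = e^{μβ} → β = ln(T₂/T₁)/μ.
β = ln(1101/447)/0.42 = 0.9014/0.42 = 2.146 rad.
In degrees: β = 2.146 × 180/π = 123°.

β_min ≈ 123°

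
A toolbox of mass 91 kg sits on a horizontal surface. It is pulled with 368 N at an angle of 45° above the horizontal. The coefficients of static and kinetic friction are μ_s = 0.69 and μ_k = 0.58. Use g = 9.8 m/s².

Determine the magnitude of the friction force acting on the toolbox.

Vertical equilibrium gives N = m g − P sin α = 631.6 N.
For equilibrium, f = P cos α = 368×cos 45° = 260.2 N.
The static-friction limit is μ_s N = 435.8 N.
Since 260.2 N does not exceed the limit, the toolbox stays at rest and f = 260 N.

f ≈ 260 N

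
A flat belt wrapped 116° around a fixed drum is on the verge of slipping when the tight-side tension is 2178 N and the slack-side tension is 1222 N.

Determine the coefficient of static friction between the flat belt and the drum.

T₂/T₁ = e^{μβ} → μ = ln(T₂/T₁)/β.
β = 116° = 2.025 rad.
μ = ln(2178/1222)/2.025 = ln(1.782)/2.025 = 0.285.

μ ≈ 0.285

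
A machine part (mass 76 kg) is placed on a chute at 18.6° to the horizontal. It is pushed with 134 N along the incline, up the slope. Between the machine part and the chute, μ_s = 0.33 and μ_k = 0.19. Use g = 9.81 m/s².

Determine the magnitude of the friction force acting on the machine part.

f ≈ 104 N (up the incline)

Perpendicular to the surface, N = m g cos θ = 76·9.81·cos 18.6° = 706.6 N.
The friction needed for equilibrium is m g sin θ − P = 237.8 − 134 = 103.8 N, measured positive up-slope.
Static friction can supply at most μ_s N = 233.2 N.
Since |103.8| ≤ 233.2 N, no slip — friction simply equals what equilibrium demands.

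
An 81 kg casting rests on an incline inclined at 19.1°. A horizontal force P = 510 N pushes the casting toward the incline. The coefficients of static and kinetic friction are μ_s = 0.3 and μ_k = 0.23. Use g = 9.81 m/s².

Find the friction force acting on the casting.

Resolve perpendicular to the incline: N = m g cos θ + P sin θ = 81×9.81×cos 19.1° + 510×sin 19.1° = 917.7 N.
Parallel to the incline: P cos θ − m g sin θ = 481.9 − 260 = 221.9 N; the friction needed to balance this is 221.9 N acting down the slope.
Maximum static friction: μ_s N = 0.3 × 917.7 = 275.3 N.
|f_req| = 221.9 ≤ 275.3 N → the casting is in equilibrium; friction equals the required value.

f ≈ 222 N (down the incline)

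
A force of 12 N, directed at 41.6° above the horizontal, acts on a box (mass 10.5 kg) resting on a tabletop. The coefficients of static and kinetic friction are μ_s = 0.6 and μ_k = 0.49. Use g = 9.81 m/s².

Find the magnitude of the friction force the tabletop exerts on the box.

f ≈ 8.97 N

N = m g − P sin α = 103 − 12×sin 41.6° = 95.04 N.
The horizontal driving force is P cos α = 8.974 N, so equilibrium needs friction f = 8.974 N.
The static-friction limit is μ_s N = 57.02 N.
8.974 ≤ 57.02 N → static; friction equals the required 8.97 N.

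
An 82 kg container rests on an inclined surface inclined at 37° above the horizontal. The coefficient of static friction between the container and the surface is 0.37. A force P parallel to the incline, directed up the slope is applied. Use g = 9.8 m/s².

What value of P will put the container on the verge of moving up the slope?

At impending motion up the slope, friction acts down-slope at its limit: f = μ_s N.
P is parallel to the surface, so N = m g cos θ = 642 N.
Along the incline: P = m g sin θ + μ_s N = 484 + 0.37×642 = 721 N.

P ≈ 721 N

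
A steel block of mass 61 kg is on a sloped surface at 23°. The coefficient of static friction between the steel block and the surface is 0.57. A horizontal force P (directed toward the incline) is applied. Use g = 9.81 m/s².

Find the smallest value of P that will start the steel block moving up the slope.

P ≈ 785 N

At impending motion up the slope, friction acts down-slope at its limit: f = μ_s N.
Perpendicular to the incline: N = m g cos θ + P sin θ.
Along the incline: P cos θ = m g sin θ + μ_s N = m g sin θ + μ_s (m g cos θ + P sin θ).
Solving, P (cos θ − μ_s sin θ) = m g (sin θ + μ_s cos θ), so P = 61×9.81×(sin 23° + 0.57 cos 23°)/(cos 23° − 0.57 sin 23°) = 598×0.9154/0.6978 = 785 N.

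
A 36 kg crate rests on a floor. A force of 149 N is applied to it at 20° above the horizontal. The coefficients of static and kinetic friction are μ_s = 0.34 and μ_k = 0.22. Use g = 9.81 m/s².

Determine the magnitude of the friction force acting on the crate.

The vertical component of P reduces the normal force: N = m g − P sin α = 353.2 − 50.96 = 302.2 N.
For equilibrium, f = P cos α = 149×cos 20° = 140 N.
The static-friction limit is μ_s N = 102.7 N.
The required friction exceeds μ_s N, so the crate moves and f = μ_k N = 66.5 N.

f ≈ 66.5 N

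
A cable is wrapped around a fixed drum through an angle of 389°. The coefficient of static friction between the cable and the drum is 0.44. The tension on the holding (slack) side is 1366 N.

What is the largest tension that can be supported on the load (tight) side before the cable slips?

At impending slip the capstan equation gives T₂/T₁ = e^{μβ} with β in radians.
β = 389° × π/180 = 6.789 rad.
e^{μβ} = e^{0.44×6.789} = 19.83.
T₂ = T₁ · e^{μβ} = 1366 × 19.83 = 27100 N.

T_max ≈ 27100 N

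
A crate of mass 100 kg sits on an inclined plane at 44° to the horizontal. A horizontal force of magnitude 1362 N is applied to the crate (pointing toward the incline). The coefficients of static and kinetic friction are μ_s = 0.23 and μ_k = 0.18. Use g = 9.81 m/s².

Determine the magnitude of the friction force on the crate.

The horizontal push has a component P sin θ into the surface, so N = m g cos θ + P sin θ = 705.7 + 946.1 = 1652 N.
Parallel to the incline: P cos θ − m g sin θ = 979.7 − 681.5 = 298.3 N; the friction needed to balance this is 298.3 N acting down the slope.
The limit of static friction is μ_s N = 379.9 N.
|f_req| = 298.3 ≤ 379.9 N → the crate is in equilibrium; friction equals the required value.

f ≈ 298 N (down the incline)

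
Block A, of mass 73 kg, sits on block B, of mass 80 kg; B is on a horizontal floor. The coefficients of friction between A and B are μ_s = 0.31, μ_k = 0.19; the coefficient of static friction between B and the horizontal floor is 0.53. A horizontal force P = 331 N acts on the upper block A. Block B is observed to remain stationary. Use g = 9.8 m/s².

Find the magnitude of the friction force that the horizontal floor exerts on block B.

f ≈ 136 N

Normal force at the A–B interface: N₁ = m_A g = 715.4 N.
So the A–B interface can sustain at most μ_s N₁ = 221.8 N of static friction.
Since P = 331 N > 221.8 N, A slides on B; the A–B friction is kinetic: f₁ = μ_k N₁ = 0.19×715.4 = 136 N.
By Newton's third law B feels 136 N forward from A. With B stationary, the floor's static friction on B balances it: f₂ = 136 N (well within μ_s(m_A+m_B)g = 794.7 N).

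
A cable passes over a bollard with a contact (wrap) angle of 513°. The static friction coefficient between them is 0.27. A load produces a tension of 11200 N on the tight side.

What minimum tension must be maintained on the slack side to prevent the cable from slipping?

T_min ≈ 998 N

Capstan equation at impending slip: T_tight/T_slack = e^{μβ}.
β = 513° = 8.954 rad; e^{μβ} = e^{0.27×8.954} = 11.22.
T_slack = T_tight / e^{μβ} = 11200 / 11.22 = 998 N.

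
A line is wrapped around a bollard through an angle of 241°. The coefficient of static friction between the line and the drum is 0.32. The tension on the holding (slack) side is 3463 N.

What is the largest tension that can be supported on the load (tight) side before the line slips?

At impending slip the capstan equation gives T₂/T₁ = e^{μβ} with β in radians.
β = 241° × π/180 = 4.206 rad.
e^{μβ} = e^{0.32×4.206} = 3.842.
T₂ = T₁ · e^{μβ} = 3463 × 3.842 = 13300 N.

T_max ≈ 13300 N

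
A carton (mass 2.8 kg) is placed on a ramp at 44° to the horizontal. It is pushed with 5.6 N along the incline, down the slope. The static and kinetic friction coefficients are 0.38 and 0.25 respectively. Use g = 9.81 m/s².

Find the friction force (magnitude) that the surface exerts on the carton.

f ≈ 4.94 N (up the incline)

The normal reaction is N = m g cos θ = 19.76 N.
For equilibrium along the incline the friction force must supply f = m g sin θ + P = 19.08 + 5.6 = 24.68 N (positive meaning up-slope).
Static friction can supply at most μ_s N = 7.508 N.
|24.68| exceeds 7.508 N, so the carton slips down-slope; friction is kinetic, f = μ_k N = 0.25×19.76 = 4.94 N.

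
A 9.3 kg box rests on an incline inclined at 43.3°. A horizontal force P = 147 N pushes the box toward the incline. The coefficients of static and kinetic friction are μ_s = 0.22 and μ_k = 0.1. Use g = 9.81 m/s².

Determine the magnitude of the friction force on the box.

f ≈ 16.7 N (down the incline)

The horizontal push has a component P sin θ into the surface, so N = m g cos θ + P sin θ = 66.4 + 100.8 = 167.2 N.
Parallel to the incline: P cos θ − m g sin θ = 107 − 62.57 = 44.41 N; the friction needed to balance this is 44.41 N acting down the slope.
Maximum static friction: μ_s N = 0.22 × 167.2 = 36.79 N.
The required 44.41 N exceeds the static limit, so the box slides up-slope and f = μ_k N = 0.1×167.2 = 16.7 N.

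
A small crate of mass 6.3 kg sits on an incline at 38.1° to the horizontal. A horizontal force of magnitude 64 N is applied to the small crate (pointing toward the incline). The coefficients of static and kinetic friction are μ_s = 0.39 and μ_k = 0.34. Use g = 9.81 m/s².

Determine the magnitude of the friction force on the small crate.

The horizontal push has a component P sin θ into the surface, so N = m g cos θ + P sin θ = 48.63 + 39.49 = 88.13 N.
Along the incline, the net driving force (taking up-slope positive) is P cos θ − m g sin θ = 50.36 − 38.13 = 12.23 N, so equilibrium requires friction f = -12.23 N (down-slope).
Maximum static friction: μ_s N = 0.39 × 88.13 = 34.37 N.
Since 12.23 N is within the 34.37 N limit, the small crate stays put and friction is exactly 12.2 N.

f ≈ 12.2 N (down the incline)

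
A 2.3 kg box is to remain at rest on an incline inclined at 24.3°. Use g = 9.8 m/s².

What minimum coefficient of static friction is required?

At the slip threshold m g sin θ = μ_s m g cos θ, so μ_s,min = tan θ.
μ_s,min = tan 24.3° = 0.452.

μ_s,min ≈ 0.452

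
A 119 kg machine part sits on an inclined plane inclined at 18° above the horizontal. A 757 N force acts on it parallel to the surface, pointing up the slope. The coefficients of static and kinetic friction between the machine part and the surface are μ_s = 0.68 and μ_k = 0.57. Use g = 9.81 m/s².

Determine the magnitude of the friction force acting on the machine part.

Normal force: N = m g cos θ = 119 × 9.81 × cos 18° = 1110 N.
Parallel to the incline, ΣF = 0 gives f = m g sin θ − P = 360.7 − 757 = -396.3 N (up-slope positive).
Maximum static friction available: μ_s N = 0.68 × 1110 = 755 N.
Since |-396.3| ≤ 755 N, no slip — friction simply equals what equilibrium demands.

f ≈ 396 N (down the incline)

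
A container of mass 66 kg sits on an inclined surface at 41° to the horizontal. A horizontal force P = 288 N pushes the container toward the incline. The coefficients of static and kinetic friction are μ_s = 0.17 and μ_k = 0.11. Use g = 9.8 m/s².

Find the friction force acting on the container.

f ≈ 74.5 N (up the incline)

Resolve perpendicular to the incline: N = m g cos θ + P sin θ = 66×9.8×cos 41° + 288×sin 41° = 677.1 N.
Parallel to the incline: P cos θ − m g sin θ = 217.4 − 424.3 = -207 N; the friction needed to balance this is 207 N acting up the slope.
Maximum static friction: μ_s N = 0.17 × 677.1 = 115.1 N.
The required 207 N exceeds the static limit, so the container slides down-slope and f = μ_k N = 0.11×677.1 = 74.5 N.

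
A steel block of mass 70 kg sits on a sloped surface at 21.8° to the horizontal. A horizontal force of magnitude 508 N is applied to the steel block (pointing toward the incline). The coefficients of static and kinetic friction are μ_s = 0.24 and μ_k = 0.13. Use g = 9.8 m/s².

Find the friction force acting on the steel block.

f ≈ 107 N (down the incline)

Normal direction: N = m g cos θ + P sin θ = 825.6 N.
Along the incline, the net driving force (taking up-slope positive) is P cos θ − m g sin θ = 471.7 − 254.8 = 216.9 N, so equilibrium requires friction f = -216.9 N (down-slope).
The limit of static friction is μ_s N = 198.1 N.
|f_req| = 216.9 > 198.1 N → the steel block slides up the incline; f = μ_k N = 0.13 × 825.6 = 107 N.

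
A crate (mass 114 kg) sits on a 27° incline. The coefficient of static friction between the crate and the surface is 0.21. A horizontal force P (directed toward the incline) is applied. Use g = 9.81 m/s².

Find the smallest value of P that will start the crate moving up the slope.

P ≈ 901 N

At impending motion up the slope, friction acts down-slope at its limit: f = μ_s N.
Perpendicular to the incline: N = m g cos θ + P sin θ.
Along the incline: P cos θ = m g sin θ + μ_s N = m g sin θ + μ_s (m g cos θ + P sin θ).
Solving, P (cos θ − μ_s sin θ) = m g (sin θ + μ_s cos θ), so P = 114×9.81×(sin 27° + 0.21 cos 27°)/(cos 27° − 0.21 sin 27°) = 1120×0.6411/0.7957 = 901 N.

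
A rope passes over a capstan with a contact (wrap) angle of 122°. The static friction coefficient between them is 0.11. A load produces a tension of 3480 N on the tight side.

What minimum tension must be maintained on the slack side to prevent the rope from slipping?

T_min ≈ 2750 N

Capstan equation at impending slip: T_tight/T_slack = e^{μβ}.
β = 122° = 2.129 rad; e^{μβ} = e^{0.11×2.129} = 1.264.
T_slack = T_tight / e^{μβ} = 3480 / 1.264 = 2750 N.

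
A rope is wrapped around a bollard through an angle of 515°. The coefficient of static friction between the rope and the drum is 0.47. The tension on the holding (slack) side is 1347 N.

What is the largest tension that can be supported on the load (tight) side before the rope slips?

At impending slip the capstan equation gives T₂/T₁ = e^{μβ} with β in radians.
β = 515° × π/180 = 8.988 rad.
e^{μβ} = e^{0.47×8.988} = 68.35.
T₂ = T₁ · e^{μβ} = 1347 × 68.35 = 92100 N.

T_max ≈ 92100 N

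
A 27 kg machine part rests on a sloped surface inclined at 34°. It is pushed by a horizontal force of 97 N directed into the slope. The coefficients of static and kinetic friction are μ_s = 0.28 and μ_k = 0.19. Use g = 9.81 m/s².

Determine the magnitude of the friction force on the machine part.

The horizontal push has a component P sin θ into the surface, so N = m g cos θ + P sin θ = 219.6 + 54.24 = 273.8 N.
Parallel to the incline: P cos θ − m g sin θ = 80.42 − 148.1 = -67.7 N; the friction needed to balance this is 67.7 N acting up the slope.
Maximum static friction: μ_s N = 0.28 × 273.8 = 76.67 N.
Since 67.7 N is within the 76.67 N limit, the machine part stays put and friction is exactly 67.7 N.

f ≈ 67.7 N (up the incline)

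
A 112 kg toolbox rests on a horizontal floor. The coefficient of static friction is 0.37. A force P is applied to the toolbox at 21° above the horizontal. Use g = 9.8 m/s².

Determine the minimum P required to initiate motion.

P ≈ 381 N

N = m g − P sin α (the pull lifts the toolbox).
At impending slip, P cos α = μ_s N = μ_s (m g − P sin α).
Solving: P (cos α + μ_s sin α) = μ_s m g → P = 0.37×1100/(cos 21° + 0.37 sin 21°) = 406/1.066 = 381 N.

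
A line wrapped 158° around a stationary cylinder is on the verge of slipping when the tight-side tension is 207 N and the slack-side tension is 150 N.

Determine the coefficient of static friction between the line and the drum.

T₂/T₁ = e^{μβ} → μ = ln(T₂/T₁)/β.
β = 158° = 2.758 rad.
μ = ln(207/150)/2.758 = ln(1.38)/2.758 = 0.117.

μ ≈ 0.117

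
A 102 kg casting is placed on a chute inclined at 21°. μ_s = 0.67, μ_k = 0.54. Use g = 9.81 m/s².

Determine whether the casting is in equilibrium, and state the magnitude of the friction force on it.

N = m g cos θ = 934 N.
Down-slope weight component: m g sin θ = 359 N.
μ_s N = 626 N.
359 ≤ 626 N, so it stays put; friction = 359 N.

f ≈ 359 N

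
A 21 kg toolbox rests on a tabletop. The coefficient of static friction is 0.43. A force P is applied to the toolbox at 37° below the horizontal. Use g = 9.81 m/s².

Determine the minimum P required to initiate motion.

N = m g + P sin α (the push presses the toolbox into the tabletop).
At impending slip, P cos α = μ_s N = μ_s (m g + P sin α).
Solving: P (cos α − μ_s sin α) = μ_s m g → P = 0.43×206/(cos 37° − 0.43 sin 37°) = 88.6/0.5399 = 164 N.

P ≈ 164 N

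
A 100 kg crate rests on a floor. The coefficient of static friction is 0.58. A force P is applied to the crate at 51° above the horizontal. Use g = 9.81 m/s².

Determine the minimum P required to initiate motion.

P ≈ 527 N

N = m g − P sin α (the pull lifts the crate).
At impending slip, P cos α = μ_s N = μ_s (m g − P sin α).
Solving: P (cos α + μ_s sin α) = μ_s m g → P = 0.58×981/(cos 51° + 0.58 sin 51°) = 569/1.08 = 527 N.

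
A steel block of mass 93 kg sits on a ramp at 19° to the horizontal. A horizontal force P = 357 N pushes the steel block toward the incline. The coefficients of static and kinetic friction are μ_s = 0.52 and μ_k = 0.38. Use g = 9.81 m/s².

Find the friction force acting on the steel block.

Resolve perpendicular to the incline: N = m g cos θ + P sin θ = 93×9.81×cos 19° + 357×sin 19° = 978.9 N.
Along the incline, the net driving force (taking up-slope positive) is P cos θ − m g sin θ = 337.6 − 297 = 40.52 N, so equilibrium requires friction f = -40.52 N (down-slope).
Maximum static friction: μ_s N = 0.52 × 978.9 = 509 N.
|f_req| = 40.52 ≤ 509 N → the steel block is in equilibrium; friction equals the required value.

f ≈ 40.5 N (down the incline)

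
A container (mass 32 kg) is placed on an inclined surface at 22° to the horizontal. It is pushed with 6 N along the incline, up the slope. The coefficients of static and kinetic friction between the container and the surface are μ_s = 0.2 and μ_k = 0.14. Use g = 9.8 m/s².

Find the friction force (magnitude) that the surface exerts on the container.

f ≈ 40.7 N (up the incline)

The normal reaction is N = m g cos θ = 290.8 N.
The friction needed for equilibrium is m g sin θ − P = 117.5 − 6 = 111.5 N, measured positive up-slope.
Maximum static friction available: μ_s N = 0.2 × 290.8 = 58.15 N.
|111.5| exceeds 58.15 N, so the container slips down-slope; friction is kinetic, f = μ_k N = 0.14×290.8 = 40.7 N.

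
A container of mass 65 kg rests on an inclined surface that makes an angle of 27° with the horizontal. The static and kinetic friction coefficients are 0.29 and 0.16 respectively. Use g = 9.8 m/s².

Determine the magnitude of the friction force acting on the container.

f ≈ 90.8 N (up the incline)

Normal force: N = m g cos θ = 65 × 9.8 × cos 27° = 567.6 N.
Along the slope the weight component is m g sin θ = 289.2 N; friction must supply exactly this, acting up-slope.
Static friction can supply at most μ_s N = 164.6 N.
|289.2| exceeds 164.6 N, so the container slips down-slope; friction is kinetic, f = μ_k N = 0.16×567.6 = 90.8 N.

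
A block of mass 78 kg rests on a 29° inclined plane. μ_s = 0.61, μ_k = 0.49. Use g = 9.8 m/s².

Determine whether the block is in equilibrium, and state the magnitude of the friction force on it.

N = m g cos θ = 669 N.
Down-slope weight component: m g sin θ = 371 N.
μ_s N = 408 N.
371 ≤ 408 N, so it stays put; friction = 371 N.

f ≈ 371 N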